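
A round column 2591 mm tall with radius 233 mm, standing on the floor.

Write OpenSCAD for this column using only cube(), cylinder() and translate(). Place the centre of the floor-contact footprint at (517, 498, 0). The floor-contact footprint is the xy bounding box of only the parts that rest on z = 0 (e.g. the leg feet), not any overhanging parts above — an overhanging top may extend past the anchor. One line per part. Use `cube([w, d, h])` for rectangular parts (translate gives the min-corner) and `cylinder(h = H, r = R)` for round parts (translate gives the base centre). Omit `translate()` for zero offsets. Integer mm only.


translate([517, 498, 0]) cylinder(h = 2591, r = 233);


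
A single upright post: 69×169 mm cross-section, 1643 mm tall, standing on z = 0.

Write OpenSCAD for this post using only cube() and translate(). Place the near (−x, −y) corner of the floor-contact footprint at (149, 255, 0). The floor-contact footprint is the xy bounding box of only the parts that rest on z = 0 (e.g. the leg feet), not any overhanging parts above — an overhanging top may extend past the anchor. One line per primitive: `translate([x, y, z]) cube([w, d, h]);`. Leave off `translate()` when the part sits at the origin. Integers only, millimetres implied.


translate([149, 255, 0]) cube([69, 169, 1643]);


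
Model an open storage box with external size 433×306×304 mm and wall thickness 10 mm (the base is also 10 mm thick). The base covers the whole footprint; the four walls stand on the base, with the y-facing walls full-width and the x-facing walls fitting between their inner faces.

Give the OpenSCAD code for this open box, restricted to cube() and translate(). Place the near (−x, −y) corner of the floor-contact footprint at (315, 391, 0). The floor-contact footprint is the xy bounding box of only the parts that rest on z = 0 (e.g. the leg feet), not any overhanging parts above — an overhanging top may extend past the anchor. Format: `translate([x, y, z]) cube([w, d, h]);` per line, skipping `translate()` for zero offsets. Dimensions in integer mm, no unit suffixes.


translate([315, 391, 0]) cube([433, 306, 10]);
translate([315, 391, 10]) cube([433, 10, 294]);
translate([315, 687, 10]) cube([433, 10, 294]);
translate([315, 401, 10]) cube([10, 286, 294]);
translate([738, 401, 10]) cube([10, 286, 294]);


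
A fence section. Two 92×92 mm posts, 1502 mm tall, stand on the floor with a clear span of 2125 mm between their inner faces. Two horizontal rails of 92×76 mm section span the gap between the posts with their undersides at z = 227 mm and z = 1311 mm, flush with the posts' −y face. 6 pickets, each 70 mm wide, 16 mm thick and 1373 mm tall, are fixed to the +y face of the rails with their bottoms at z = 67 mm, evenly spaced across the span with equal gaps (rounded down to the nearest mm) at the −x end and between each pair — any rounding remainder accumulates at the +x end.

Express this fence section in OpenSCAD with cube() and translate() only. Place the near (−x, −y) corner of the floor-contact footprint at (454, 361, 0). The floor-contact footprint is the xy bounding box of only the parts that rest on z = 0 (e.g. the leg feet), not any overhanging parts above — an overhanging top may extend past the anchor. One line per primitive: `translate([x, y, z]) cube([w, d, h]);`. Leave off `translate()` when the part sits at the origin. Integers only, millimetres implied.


translate([454, 361, 0]) cube([92, 92, 1502]);
translate([2671, 361, 0]) cube([92, 92, 1502]);
translate([546, 361, 227]) cube([2125, 92, 76]);
translate([546, 361, 1311]) cube([2125, 92, 76]);
translate([789, 453, 67]) cube([70, 16, 1373]);
translate([1102, 453, 67]) cube([70, 16, 1373]);
translate([1415, 453, 67]) cube([70, 16, 1373]);
translate([1728, 453, 67]) cube([70, 16, 1373]);
translate([2041, 453, 67]) cube([70, 16, 1373]);
translate([2354, 453, 67]) cube([70, 16, 1373]);


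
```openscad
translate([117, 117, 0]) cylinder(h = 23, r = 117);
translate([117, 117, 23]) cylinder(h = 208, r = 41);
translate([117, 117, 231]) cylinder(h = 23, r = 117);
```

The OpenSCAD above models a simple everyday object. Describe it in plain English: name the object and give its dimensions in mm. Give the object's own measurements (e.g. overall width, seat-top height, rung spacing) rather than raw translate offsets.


A spool: two coaxial disc flanges of radius 117 mm and thickness 23 mm, joined by a core cylinder of radius 41 mm and height 208 mm. The lower flange rests on z = 0 and the three cylinders share a vertical axis.


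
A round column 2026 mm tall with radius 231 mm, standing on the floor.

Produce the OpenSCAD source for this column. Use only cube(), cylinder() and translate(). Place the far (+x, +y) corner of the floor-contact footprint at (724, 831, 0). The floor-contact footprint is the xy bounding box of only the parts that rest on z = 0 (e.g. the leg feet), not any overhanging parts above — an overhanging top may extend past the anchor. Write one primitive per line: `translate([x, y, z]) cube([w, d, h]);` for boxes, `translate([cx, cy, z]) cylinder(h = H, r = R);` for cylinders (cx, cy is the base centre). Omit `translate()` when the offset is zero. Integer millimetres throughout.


translate([493, 600, 0]) cylinder(h = 2026, r = 231);


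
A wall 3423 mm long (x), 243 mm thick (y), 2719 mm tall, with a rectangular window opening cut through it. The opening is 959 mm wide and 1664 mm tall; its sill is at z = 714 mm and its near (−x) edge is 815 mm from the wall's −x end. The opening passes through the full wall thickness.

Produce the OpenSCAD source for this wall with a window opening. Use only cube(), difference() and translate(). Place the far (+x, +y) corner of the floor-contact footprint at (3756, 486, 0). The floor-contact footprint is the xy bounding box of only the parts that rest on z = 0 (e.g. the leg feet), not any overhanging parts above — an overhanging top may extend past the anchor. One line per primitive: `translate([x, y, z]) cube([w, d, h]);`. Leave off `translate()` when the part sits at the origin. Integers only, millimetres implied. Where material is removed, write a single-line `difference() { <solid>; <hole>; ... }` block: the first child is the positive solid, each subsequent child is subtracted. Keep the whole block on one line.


difference() { translate([333, 243, 0]) cube([3423, 243, 2719]); translate([1148, 243, 714]) cube([959, 243, 1664]); }


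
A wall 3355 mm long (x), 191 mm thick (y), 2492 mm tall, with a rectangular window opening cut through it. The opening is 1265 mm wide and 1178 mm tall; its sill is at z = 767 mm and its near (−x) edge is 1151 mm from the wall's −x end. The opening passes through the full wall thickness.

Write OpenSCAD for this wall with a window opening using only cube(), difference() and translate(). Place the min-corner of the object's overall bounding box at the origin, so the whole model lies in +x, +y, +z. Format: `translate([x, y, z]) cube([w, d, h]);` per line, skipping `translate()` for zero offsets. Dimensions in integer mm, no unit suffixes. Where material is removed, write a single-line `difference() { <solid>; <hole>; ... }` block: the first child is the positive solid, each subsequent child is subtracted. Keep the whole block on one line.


difference() { cube([3355, 191, 2492]); translate([1151, 0, 767]) cube([1265, 191, 1178]); }


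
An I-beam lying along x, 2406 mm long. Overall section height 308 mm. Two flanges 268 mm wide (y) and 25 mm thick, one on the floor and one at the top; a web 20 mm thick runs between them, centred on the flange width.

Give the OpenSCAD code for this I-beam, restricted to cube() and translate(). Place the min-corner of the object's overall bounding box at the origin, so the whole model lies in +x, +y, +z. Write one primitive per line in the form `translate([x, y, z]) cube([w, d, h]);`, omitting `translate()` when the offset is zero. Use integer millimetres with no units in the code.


cube([2406, 268, 25]);
translate([0, 124, 25]) cube([2406, 20, 258]);
translate([0, 0, 283]) cube([2406, 268, 25]);


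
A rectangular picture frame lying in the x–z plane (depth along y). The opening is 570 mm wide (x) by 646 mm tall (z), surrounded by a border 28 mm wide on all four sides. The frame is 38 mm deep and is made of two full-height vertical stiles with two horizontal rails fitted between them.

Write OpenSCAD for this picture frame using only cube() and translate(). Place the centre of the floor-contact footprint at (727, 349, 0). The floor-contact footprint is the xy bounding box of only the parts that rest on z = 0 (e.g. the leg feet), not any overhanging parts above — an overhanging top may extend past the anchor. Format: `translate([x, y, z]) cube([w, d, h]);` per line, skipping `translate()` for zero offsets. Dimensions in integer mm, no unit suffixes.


translate([414, 330, 0]) cube([28, 38, 702]);
translate([1012, 330, 0]) cube([28, 38, 702]);
translate([442, 330, 0]) cube([570, 38, 28]);
translate([442, 330, 674]) cube([570, 38, 28]);


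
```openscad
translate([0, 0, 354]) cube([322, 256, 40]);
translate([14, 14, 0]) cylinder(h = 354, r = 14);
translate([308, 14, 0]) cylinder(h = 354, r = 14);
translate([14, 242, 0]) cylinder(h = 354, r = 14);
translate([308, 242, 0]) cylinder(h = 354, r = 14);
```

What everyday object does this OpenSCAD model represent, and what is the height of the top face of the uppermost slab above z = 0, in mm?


A stool. The seat height is 394 mm.

A 322×256×40 slab at z = 354 on four corner cylinders — a stool. The seat top is 354 + 40 = 394 mm.


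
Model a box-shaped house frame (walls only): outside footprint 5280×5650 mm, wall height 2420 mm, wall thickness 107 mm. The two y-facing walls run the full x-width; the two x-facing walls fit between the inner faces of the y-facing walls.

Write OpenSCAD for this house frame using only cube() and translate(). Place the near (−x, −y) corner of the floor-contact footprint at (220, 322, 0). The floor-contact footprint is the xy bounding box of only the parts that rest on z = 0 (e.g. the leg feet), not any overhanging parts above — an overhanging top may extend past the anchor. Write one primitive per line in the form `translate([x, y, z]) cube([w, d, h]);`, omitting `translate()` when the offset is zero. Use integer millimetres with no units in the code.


translate([220, 322, 0]) cube([5280, 107, 2420]);
translate([220, 5865, 0]) cube([5280, 107, 2420]);
translate([220, 429, 0]) cube([107, 5436, 2420]);
translate([5393, 429, 0]) cube([107, 5436, 2420]);


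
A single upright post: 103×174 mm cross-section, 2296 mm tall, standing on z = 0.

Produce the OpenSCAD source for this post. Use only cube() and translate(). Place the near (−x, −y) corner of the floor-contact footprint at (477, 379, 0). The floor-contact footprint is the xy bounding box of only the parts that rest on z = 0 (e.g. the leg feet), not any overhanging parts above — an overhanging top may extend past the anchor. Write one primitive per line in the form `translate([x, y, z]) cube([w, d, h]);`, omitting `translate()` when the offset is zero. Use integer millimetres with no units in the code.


translate([477, 379, 0]) cube([103, 174, 2296]);


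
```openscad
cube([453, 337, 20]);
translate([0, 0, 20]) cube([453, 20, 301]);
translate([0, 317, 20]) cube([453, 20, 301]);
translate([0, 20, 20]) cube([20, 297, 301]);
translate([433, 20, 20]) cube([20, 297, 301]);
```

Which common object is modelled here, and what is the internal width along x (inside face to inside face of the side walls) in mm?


An open box. The internal width is 413 mm.

A 453×337 base slab with four walls standing on it — an open box. The base is 453 mm wide and the walls are 20 mm thick, so the internal width is 453 − 2 × 20 = 413 mm.


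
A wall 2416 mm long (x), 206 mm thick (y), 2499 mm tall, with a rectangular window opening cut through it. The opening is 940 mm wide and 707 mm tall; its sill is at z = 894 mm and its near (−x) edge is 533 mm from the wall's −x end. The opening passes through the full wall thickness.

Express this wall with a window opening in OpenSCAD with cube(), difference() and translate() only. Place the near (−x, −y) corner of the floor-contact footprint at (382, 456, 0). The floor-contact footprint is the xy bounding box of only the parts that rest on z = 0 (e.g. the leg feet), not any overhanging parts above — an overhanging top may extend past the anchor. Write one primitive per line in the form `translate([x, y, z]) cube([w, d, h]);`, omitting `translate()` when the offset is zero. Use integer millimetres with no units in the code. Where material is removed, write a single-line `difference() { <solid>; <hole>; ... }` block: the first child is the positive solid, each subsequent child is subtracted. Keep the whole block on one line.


difference() { translate([382, 456, 0]) cube([2416, 206, 2499]); translate([915, 456, 894]) cube([940, 206, 707]); }


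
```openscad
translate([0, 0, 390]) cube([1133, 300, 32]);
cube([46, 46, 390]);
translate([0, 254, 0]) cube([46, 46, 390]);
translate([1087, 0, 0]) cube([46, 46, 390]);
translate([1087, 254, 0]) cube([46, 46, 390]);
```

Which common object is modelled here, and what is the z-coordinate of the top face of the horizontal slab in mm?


A bench. The seat-top height is 422 mm.

A long slab on four corner posts — a bench. The slab sits at z = 390 with thickness 32, so the top is 390 + 32 = 422 mm.


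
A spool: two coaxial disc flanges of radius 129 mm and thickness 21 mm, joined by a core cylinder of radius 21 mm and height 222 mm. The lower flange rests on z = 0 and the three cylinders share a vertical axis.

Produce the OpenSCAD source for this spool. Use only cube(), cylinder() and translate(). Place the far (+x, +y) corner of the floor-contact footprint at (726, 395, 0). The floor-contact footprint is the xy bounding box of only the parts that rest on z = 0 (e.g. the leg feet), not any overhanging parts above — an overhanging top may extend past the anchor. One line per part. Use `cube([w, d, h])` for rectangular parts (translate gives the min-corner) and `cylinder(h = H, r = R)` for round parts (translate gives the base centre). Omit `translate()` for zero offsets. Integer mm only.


translate([597, 266, 0]) cylinder(h = 21, r = 129);
translate([597, 266, 21]) cylinder(h = 222, r = 21);
translate([597, 266, 243]) cylinder(h = 21, r = 129);


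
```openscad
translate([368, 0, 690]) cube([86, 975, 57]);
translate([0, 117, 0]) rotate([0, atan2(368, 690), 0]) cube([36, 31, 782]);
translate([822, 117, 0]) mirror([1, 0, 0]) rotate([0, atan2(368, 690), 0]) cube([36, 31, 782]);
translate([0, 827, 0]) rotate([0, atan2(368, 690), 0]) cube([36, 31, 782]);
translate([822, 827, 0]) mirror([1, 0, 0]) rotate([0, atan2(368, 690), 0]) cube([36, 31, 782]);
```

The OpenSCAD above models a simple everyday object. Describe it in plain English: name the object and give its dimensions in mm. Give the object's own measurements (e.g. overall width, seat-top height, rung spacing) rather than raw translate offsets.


A sawhorse. A 86×975×57 mm beam (x, y, z) sits on two A-frame leg pairs. Each pair is two raked legs of 36×31 mm section (31 mm along y) splaying symmetrically in x. Each leg rises 690 mm vertically over 368 mm of horizontal reach and is 782 mm long along its own axis. Every leg's outer bottom edge rests on the floor and its outer top edge meets a bottom edge of the beam — the left legs (tilting toward +x) meet the beam's −x bottom edge, the right legs (their mirror images, tilting toward −x) meet its +x bottom edge — so the leg tops tuck under the beam, the beam's underside is 690 mm above the floor, and the feet are 822 mm apart outside-to-outside with the beam centred between them. The two leg pairs are set in 117 mm from either end of the beam.


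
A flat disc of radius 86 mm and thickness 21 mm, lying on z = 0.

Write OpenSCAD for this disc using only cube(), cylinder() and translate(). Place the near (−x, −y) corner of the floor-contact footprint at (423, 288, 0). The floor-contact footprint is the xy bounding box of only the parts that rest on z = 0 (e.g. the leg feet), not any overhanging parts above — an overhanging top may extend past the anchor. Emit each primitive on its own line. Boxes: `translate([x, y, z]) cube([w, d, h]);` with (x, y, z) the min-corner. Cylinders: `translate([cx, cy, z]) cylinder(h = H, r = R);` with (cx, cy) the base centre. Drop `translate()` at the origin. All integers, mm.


translate([509, 374, 0]) cylinder(h = 21, r = 86);


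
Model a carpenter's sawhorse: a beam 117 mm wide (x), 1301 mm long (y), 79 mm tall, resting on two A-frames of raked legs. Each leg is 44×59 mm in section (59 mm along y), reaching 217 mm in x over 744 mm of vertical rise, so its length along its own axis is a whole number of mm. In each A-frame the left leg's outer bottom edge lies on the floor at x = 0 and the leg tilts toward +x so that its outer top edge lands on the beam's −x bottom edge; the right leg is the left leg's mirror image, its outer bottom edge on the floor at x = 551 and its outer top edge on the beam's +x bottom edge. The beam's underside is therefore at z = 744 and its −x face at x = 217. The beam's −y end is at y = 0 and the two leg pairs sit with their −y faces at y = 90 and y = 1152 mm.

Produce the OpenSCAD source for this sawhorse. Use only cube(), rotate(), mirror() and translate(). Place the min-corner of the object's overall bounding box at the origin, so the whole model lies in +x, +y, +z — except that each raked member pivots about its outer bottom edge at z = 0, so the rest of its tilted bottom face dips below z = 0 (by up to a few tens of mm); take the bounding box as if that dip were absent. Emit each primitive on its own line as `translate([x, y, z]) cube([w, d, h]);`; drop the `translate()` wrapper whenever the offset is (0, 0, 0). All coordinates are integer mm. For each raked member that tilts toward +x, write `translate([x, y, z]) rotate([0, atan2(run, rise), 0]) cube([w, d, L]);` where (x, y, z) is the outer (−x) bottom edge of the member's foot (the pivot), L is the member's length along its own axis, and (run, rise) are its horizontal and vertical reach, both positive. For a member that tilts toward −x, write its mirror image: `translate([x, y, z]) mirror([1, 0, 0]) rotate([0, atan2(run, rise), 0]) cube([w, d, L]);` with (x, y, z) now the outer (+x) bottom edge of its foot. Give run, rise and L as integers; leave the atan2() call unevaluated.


// leg length = √(217² + 744²) = 775
// right-leg outer foot x = 2·217 + 117 = 551
// beam min-corner = (217, 0, 744)
translate([217, 0, 744]) cube([117, 1301, 79]);
translate([0, 90, 0]) rotate([0, atan2(217, 744), 0]) cube([44, 59, 775]);
translate([551, 90, 0]) mirror([1, 0, 0]) rotate([0, atan2(217, 744), 0]) cube([44, 59, 775]);
translate([0, 1152, 0]) rotate([0, atan2(217, 744), 0]) cube([44, 59, 775]);
translate([551, 1152, 0]) mirror([1, 0, 0]) rotate([0, atan2(217, 744), 0]) cube([44, 59, 775]);


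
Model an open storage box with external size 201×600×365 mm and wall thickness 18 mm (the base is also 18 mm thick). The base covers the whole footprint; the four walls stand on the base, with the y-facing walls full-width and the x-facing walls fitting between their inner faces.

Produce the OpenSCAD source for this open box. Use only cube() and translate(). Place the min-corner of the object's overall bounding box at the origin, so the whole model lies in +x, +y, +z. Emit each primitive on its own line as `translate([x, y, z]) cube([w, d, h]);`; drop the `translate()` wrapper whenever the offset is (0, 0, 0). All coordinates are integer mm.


cube([201, 600, 18]);
translate([0, 0, 18]) cube([201, 18, 347]);
translate([0, 582, 18]) cube([201, 18, 347]);
translate([0, 18, 18]) cube([18, 564, 347]);
translate([183, 18, 18]) cube([18, 564, 347]);


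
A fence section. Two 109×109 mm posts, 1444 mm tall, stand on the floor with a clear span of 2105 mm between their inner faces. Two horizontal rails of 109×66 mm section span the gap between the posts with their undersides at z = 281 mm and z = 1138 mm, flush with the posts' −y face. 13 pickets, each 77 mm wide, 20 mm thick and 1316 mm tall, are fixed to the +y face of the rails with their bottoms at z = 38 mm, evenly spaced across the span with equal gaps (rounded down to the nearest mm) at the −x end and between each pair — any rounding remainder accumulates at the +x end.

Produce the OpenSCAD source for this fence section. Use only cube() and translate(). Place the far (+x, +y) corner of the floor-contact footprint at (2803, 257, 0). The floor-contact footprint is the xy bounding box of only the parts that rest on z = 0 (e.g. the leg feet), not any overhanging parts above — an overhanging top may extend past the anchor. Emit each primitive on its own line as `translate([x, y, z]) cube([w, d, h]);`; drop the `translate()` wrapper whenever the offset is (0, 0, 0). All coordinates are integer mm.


translate([480, 148, 0]) cube([109, 109, 1444]);
translate([2694, 148, 0]) cube([109, 109, 1444]);
translate([589, 148, 281]) cube([2105, 109, 66]);
translate([589, 148, 1138]) cube([2105, 109, 66]);
translate([667, 257, 38]) cube([77, 20, 1316]);
translate([822, 257, 38]) cube([77, 20, 1316]);
translate([977, 257, 38]) cube([77, 20, 1316]);
translate([1132, 257, 38]) cube([77, 20, 1316]);
translate([1287, 257, 38]) cube([77, 20, 1316]);
translate([1442, 257, 38]) cube([77, 20, 1316]);
translate([1597, 257, 38]) cube([77, 20, 1316]);
translate([1752, 257, 38]) cube([77, 20, 1316]);
translate([1907, 257, 38]) cube([77, 20, 1316]);
translate([2062, 257, 38]) cube([77, 20, 1316]);
translate([2217, 257, 38]) cube([77, 20, 1316]);
translate([2372, 257, 38]) cube([77, 20, 1316]);
translate([2527, 257, 38]) cube([77, 20, 1316]);


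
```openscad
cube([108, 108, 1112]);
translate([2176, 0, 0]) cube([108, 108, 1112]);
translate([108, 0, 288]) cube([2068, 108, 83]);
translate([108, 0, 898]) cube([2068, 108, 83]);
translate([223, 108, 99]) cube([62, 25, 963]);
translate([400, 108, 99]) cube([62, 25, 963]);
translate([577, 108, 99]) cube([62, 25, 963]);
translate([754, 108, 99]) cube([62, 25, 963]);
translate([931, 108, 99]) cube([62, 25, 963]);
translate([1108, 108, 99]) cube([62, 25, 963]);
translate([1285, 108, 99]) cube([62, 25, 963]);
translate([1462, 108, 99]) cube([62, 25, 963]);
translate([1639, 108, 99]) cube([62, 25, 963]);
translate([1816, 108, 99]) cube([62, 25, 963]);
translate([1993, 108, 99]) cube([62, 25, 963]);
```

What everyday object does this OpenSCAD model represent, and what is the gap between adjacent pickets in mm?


A fence section. The picket gap is 115 mm.

Two posts, two rails, 11 pickets — a fence section. Span 2068 mm holds 11 pickets of 62 mm with 12 equal gaps: ⌊(2068 − 11·62) / 12⌋ = 115 mm.


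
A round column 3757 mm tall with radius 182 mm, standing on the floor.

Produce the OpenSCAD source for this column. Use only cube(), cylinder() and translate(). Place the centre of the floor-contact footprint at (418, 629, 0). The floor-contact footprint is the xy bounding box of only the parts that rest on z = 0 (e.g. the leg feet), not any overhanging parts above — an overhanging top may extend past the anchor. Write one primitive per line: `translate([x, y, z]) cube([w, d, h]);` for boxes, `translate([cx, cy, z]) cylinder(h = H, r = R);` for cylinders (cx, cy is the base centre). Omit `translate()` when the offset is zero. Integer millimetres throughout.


translate([418, 629, 0]) cylinder(h = 3757, r = 182);


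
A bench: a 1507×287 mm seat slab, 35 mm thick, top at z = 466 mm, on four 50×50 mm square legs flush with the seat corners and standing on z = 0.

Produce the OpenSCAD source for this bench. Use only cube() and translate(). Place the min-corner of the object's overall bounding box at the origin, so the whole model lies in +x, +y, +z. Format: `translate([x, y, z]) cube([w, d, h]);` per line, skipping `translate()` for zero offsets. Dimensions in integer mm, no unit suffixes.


translate([0, 0, 431]) cube([1507, 287, 35]);
cube([50, 50, 431]);
translate([0, 237, 0]) cube([50, 50, 431]);
translate([1457, 0, 0]) cube([50, 50, 431]);
translate([1457, 237, 0]) cube([50, 50, 431]);


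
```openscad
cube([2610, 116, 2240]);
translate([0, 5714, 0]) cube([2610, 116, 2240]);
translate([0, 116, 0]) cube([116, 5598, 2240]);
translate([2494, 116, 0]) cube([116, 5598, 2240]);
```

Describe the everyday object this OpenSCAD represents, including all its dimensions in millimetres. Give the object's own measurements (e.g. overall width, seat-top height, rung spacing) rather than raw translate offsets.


The wall frame of a small rectangular building: four walls, each 2240 mm tall and 116 mm thick, enclosing a footprint 2610 mm (x) by 5830 mm (y) outside-to-outside, with no floor or roof. The front and back walls (the −y and +y sides) span the full width; the two side walls fit between them.


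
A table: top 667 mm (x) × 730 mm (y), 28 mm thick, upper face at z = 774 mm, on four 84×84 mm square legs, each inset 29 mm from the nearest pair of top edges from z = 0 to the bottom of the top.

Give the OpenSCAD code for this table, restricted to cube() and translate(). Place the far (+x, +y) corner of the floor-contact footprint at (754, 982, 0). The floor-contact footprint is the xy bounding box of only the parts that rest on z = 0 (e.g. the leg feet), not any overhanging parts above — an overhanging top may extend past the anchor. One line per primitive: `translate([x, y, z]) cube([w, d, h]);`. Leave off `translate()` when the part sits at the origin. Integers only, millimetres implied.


translate([116, 281, 746]) cube([667, 730, 28]);
translate([145, 310, 0]) cube([84, 84, 746]);
translate([670, 310, 0]) cube([84, 84, 746]);
translate([145, 898, 0]) cube([84, 84, 746]);
translate([670, 898, 0]) cube([84, 84, 746]);


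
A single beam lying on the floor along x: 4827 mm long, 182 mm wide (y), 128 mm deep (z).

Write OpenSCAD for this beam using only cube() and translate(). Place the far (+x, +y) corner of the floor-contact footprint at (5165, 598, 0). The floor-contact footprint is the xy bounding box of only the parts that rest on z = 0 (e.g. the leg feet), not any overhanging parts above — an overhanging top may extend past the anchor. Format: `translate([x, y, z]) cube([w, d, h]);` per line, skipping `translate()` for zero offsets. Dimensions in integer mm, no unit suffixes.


translate([338, 416, 0]) cube([4827, 182, 128]);


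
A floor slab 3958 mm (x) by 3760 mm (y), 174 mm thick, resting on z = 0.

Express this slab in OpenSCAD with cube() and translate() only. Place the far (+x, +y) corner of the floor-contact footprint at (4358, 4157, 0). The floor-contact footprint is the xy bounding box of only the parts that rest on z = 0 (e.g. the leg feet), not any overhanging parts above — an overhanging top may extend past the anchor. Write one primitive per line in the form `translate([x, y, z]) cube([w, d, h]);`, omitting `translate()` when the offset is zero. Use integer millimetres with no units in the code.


translate([400, 397, 0]) cube([3958, 3760, 174]);


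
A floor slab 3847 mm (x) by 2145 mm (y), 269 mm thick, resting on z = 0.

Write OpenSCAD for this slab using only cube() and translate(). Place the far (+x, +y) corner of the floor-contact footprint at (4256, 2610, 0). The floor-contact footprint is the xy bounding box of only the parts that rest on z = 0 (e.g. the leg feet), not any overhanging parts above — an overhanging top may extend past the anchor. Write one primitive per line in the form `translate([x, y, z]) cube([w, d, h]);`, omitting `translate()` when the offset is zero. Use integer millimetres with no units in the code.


translate([409, 465, 0]) cube([3847, 2145, 269]);


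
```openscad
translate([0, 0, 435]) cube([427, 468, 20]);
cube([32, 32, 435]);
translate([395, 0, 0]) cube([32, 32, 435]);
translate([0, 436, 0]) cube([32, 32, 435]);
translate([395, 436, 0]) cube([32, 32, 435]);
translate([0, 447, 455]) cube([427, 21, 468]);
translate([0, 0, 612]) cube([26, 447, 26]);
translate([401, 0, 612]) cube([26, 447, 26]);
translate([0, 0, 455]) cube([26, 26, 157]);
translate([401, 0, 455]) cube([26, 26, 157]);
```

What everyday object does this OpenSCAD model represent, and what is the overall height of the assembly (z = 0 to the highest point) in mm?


A chair. The overall height is 923 mm.

A slab on four corner posts with a tall panel at the back — a chair. The seat slab sits at z = 435 with thickness 20, and the 468 mm backrest starts at the seat top, so the overall height is 435 + 20 + 468 = 923 mm.


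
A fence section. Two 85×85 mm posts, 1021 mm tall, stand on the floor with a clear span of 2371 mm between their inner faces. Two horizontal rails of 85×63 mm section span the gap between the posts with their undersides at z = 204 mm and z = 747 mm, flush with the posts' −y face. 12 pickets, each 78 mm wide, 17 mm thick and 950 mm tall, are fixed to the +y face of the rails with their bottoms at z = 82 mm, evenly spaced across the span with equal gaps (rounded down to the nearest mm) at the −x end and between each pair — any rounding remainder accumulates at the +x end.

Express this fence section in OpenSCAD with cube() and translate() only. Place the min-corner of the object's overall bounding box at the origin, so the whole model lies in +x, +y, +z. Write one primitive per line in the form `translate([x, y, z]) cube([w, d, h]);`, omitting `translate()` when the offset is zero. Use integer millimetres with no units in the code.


cube([85, 85, 1021]);
translate([2456, 0, 0]) cube([85, 85, 1021]);
translate([85, 0, 204]) cube([2371, 85, 63]);
translate([85, 0, 747]) cube([2371, 85, 63]);
translate([195, 85, 82]) cube([78, 17, 950]);
translate([383, 85, 82]) cube([78, 17, 950]);
translate([571, 85, 82]) cube([78, 17, 950]);
translate([759, 85, 82]) cube([78, 17, 950]);
translate([947, 85, 82]) cube([78, 17, 950]);
translate([1135, 85, 82]) cube([78, 17, 950]);
translate([1323, 85, 82]) cube([78, 17, 950]);
translate([1511, 85, 82]) cube([78, 17, 950]);
translate([1699, 85, 82]) cube([78, 17, 950]);
translate([1887, 85, 82]) cube([78, 17, 950]);
translate([2075, 85, 82]) cube([78, 17, 950]);
translate([2263, 85, 82]) cube([78, 17, 950]);


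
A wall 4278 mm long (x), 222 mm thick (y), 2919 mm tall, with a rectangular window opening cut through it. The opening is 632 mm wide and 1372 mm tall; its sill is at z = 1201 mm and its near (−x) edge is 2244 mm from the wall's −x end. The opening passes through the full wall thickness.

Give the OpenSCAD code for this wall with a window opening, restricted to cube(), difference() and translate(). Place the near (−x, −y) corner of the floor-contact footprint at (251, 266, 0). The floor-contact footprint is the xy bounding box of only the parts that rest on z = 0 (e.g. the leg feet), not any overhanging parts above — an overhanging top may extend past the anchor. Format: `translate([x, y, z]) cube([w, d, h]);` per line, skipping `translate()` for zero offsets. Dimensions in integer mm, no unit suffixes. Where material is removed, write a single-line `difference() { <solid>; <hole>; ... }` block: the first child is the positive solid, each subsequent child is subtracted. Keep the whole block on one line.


difference() { translate([251, 266, 0]) cube([4278, 222, 2919]); translate([2495, 266, 1201]) cube([632, 222, 1372]); }


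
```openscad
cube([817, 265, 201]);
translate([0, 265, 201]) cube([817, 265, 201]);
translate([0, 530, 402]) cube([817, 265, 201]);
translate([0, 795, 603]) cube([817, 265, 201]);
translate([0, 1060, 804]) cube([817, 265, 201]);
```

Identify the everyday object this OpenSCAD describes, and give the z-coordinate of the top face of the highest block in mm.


A staircase. The total rise is 1005 mm.

5 identical blocks, each offset up and back from the previous — a staircase. Each step is 201 mm tall and there are 5 of them, so the total rise is 5 × 201 = 1005 mm.


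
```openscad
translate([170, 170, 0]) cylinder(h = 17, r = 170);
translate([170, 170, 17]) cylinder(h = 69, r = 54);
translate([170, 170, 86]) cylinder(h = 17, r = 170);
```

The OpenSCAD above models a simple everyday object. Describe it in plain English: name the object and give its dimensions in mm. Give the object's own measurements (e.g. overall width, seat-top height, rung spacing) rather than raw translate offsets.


A spool: two coaxial disc flanges of radius 170 mm and thickness 17 mm, joined by a core cylinder of radius 54 mm and height 69 mm. The lower flange rests on z = 0 and the three cylinders share a vertical axis.


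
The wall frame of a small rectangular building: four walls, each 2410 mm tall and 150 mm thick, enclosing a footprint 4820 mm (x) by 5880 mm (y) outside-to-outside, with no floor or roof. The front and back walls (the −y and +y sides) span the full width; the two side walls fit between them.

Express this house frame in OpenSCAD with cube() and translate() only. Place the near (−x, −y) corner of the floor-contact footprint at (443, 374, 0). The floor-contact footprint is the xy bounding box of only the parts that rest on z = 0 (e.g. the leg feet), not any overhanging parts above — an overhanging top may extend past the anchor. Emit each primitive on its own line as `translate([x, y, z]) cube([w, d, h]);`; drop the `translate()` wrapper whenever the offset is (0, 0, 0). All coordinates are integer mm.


translate([443, 374, 0]) cube([4820, 150, 2410]);
translate([443, 6104, 0]) cube([4820, 150, 2410]);
translate([443, 524, 0]) cube([150, 5580, 2410]);
translate([5113, 524, 0]) cube([150, 5580, 2410]);


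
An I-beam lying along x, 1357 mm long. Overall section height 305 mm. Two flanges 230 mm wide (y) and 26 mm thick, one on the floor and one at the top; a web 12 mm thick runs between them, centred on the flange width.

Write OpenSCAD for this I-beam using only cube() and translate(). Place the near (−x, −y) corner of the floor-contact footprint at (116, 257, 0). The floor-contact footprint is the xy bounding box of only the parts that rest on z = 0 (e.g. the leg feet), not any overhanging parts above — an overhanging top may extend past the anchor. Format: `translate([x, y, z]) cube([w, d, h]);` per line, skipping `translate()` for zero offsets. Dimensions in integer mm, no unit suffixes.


translate([116, 257, 0]) cube([1357, 230, 26]);
translate([116, 366, 26]) cube([1357, 12, 253]);
translate([116, 257, 279]) cube([1357, 230, 26]);


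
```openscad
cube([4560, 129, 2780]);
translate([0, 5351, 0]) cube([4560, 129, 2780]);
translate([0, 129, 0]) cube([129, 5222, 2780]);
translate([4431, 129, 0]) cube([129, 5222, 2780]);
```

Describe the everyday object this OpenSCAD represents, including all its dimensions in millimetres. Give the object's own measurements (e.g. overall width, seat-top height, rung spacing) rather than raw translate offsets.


The wall frame of a small rectangular building: four walls, each 2780 mm tall and 129 mm thick, enclosing a footprint 4560 mm (x) by 5480 mm (y) outside-to-outside, with no floor or roof. The front and back walls (the −y and +y sides) span the full width; the two side walls fit between them.


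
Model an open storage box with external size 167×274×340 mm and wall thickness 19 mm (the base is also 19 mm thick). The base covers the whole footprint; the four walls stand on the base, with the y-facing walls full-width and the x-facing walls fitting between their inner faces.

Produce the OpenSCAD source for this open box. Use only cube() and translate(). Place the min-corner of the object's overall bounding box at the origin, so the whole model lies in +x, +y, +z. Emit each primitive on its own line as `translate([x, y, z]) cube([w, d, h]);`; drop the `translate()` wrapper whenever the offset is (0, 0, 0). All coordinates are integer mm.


cube([167, 274, 19]);
translate([0, 0, 19]) cube([167, 19, 321]);
translate([0, 255, 19]) cube([167, 19, 321]);
translate([0, 19, 19]) cube([19, 236, 321]);
translate([148, 19, 19]) cube([19, 236, 321]);


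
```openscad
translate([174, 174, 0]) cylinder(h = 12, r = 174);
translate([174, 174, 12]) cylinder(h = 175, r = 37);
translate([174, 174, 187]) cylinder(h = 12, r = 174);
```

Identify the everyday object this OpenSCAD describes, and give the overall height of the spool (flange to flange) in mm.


A spool. The overall height is 199 mm.

Three coaxial cylinders, large–small–large — a spool. Two 12 mm flanges and a 175 mm core give 12 + 175 + 12 = 199 mm.


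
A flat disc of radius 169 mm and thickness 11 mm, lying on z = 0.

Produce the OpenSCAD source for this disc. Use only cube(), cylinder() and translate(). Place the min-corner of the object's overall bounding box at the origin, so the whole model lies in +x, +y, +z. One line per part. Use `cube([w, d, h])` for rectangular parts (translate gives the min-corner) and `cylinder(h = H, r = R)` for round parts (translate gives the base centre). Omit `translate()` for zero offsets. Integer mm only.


translate([169, 169, 0]) cylinder(h = 11, r = 169);


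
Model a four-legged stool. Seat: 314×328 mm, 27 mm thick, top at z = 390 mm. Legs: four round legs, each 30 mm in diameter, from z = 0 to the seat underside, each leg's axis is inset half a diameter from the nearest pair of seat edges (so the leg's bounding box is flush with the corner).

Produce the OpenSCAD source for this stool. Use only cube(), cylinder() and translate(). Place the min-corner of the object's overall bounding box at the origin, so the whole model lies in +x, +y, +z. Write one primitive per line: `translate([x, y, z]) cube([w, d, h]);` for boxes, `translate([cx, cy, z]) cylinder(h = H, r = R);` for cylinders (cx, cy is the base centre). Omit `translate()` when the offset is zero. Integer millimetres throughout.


translate([0, 0, 363]) cube([314, 328, 27]);
translate([15, 15, 0]) cylinder(h = 363, r = 15);
translate([299, 15, 0]) cylinder(h = 363, r = 15);
translate([15, 313, 0]) cylinder(h = 363, r = 15);
translate([299, 313, 0]) cylinder(h = 363, r = 15);


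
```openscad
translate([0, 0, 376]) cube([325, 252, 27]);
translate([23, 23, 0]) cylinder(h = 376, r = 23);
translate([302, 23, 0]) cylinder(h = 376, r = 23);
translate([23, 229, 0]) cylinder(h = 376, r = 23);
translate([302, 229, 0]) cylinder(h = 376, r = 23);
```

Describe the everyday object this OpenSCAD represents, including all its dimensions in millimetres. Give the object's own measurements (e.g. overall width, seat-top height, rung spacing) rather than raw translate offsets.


A simple wooden stool: a rectangular seat 325 mm (x) by 252 mm (y), 27 mm thick, top face at z = 403 mm, on four round legs, each 46 mm in diameter. The legs rest on z = 0, each leg's axis is inset half a diameter from the nearest pair of seat edges (so the leg's bounding box is flush with the corner).


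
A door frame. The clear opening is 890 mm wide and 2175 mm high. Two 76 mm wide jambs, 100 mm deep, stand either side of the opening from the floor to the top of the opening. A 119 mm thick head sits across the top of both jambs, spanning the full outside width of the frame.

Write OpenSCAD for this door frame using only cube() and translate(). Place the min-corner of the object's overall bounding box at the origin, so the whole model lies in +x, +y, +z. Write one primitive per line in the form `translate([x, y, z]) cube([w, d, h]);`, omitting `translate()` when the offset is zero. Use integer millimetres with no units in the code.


cube([76, 100, 2175]);
translate([966, 0, 0]) cube([76, 100, 2175]);
translate([0, 0, 2175]) cube([1042, 100, 119]);


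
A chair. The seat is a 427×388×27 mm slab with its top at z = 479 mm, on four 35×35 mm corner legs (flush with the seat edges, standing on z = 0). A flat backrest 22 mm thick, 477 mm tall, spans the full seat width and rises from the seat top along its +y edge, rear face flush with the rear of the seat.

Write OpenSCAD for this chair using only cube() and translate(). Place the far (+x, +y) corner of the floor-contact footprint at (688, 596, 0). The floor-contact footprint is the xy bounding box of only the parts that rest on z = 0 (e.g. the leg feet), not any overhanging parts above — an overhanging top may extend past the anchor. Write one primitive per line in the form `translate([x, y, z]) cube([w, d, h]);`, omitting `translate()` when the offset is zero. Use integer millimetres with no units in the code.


// leg_h = 479 - 27 = 452
translate([261, 208, 452]) cube([427, 388, 27]);
translate([261, 208, 0]) cube([35, 35, 452]);
translate([653, 208, 0]) cube([35, 35, 452]);
translate([261, 561, 0]) cube([35, 35, 452]);
translate([653, 561, 0]) cube([35, 35, 452]);
translate([261, 574, 479]) cube([427, 22, 477]);
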